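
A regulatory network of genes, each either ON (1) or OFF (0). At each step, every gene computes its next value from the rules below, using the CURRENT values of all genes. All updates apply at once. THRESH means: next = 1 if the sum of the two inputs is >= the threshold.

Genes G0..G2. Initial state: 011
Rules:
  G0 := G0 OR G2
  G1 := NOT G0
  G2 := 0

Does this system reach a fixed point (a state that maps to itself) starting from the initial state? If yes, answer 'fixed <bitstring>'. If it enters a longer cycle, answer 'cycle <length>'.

Step 0: 011
Step 1: G0=G0|G2=0|1=1 G1=NOT G0=NOT 0=1 G2=0(const) -> 110
Step 2: G0=G0|G2=1|0=1 G1=NOT G0=NOT 1=0 G2=0(const) -> 100
Step 3: G0=G0|G2=1|0=1 G1=NOT G0=NOT 1=0 G2=0(const) -> 100
Fixed point reached at step 2: 100

Answer: fixed 100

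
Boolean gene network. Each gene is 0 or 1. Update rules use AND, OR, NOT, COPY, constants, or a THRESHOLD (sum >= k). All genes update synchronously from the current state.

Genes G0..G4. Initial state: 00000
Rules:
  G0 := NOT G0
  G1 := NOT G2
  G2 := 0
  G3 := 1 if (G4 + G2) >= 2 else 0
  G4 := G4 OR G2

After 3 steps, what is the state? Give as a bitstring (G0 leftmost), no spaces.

Step 1: G0=NOT G0=NOT 0=1 G1=NOT G2=NOT 0=1 G2=0(const) G3=(0+0>=2)=0 G4=G4|G2=0|0=0 -> 11000
Step 2: G0=NOT G0=NOT 1=0 G1=NOT G2=NOT 0=1 G2=0(const) G3=(0+0>=2)=0 G4=G4|G2=0|0=0 -> 01000
Step 3: G0=NOT G0=NOT 0=1 G1=NOT G2=NOT 0=1 G2=0(const) G3=(0+0>=2)=0 G4=G4|G2=0|0=0 -> 11000

11000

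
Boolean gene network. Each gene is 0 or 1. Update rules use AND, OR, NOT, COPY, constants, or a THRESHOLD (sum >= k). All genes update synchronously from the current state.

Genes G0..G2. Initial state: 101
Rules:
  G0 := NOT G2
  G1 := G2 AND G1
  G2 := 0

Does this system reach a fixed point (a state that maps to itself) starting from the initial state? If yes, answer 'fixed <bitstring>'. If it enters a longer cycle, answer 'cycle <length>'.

Step 0: 101
Step 1: G0=NOT G2=NOT 1=0 G1=G2&G1=1&0=0 G2=0(const) -> 000
Step 2: G0=NOT G2=NOT 0=1 G1=G2&G1=0&0=0 G2=0(const) -> 100
Step 3: G0=NOT G2=NOT 0=1 G1=G2&G1=0&0=0 G2=0(const) -> 100
Fixed point reached at step 2: 100

Answer: fixed 100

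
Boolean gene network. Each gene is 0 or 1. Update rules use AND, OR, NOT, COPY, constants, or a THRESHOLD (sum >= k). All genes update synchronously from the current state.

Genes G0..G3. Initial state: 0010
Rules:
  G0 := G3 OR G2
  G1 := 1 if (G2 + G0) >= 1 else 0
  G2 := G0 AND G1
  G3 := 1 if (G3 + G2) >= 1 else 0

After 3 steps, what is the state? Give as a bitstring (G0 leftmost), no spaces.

Step 1: G0=G3|G2=0|1=1 G1=(1+0>=1)=1 G2=G0&G1=0&0=0 G3=(0+1>=1)=1 -> 1101
Step 2: G0=G3|G2=1|0=1 G1=(0+1>=1)=1 G2=G0&G1=1&1=1 G3=(1+0>=1)=1 -> 1111
Step 3: G0=G3|G2=1|1=1 G1=(1+1>=1)=1 G2=G0&G1=1&1=1 G3=(1+1>=1)=1 -> 1111

1111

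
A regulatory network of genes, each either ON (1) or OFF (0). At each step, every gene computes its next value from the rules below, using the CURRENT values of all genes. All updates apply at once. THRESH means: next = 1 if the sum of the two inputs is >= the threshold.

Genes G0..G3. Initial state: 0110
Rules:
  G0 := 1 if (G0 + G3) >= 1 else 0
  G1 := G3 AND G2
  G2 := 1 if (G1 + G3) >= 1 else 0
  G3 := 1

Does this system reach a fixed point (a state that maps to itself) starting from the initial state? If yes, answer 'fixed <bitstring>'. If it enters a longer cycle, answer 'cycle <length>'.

Answer: fixed 1111

Derivation:
Step 0: 0110
Step 1: G0=(0+0>=1)=0 G1=G3&G2=0&1=0 G2=(1+0>=1)=1 G3=1(const) -> 0011
Step 2: G0=(0+1>=1)=1 G1=G3&G2=1&1=1 G2=(0+1>=1)=1 G3=1(const) -> 1111
Step 3: G0=(1+1>=1)=1 G1=G3&G2=1&1=1 G2=(1+1>=1)=1 G3=1(const) -> 1111
Fixed point reached at step 2: 1111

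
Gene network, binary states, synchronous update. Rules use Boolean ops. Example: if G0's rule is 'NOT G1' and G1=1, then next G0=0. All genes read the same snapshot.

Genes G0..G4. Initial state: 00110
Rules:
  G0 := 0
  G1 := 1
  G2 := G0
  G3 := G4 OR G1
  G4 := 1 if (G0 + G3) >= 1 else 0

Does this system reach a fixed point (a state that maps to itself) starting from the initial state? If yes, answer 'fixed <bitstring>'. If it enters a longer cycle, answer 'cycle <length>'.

Answer: fixed 01011

Derivation:
Step 0: 00110
Step 1: G0=0(const) G1=1(const) G2=G0=0 G3=G4|G1=0|0=0 G4=(0+1>=1)=1 -> 01001
Step 2: G0=0(const) G1=1(const) G2=G0=0 G3=G4|G1=1|1=1 G4=(0+0>=1)=0 -> 01010
Step 3: G0=0(const) G1=1(const) G2=G0=0 G3=G4|G1=0|1=1 G4=(0+1>=1)=1 -> 01011
Step 4: G0=0(const) G1=1(const) G2=G0=0 G3=G4|G1=1|1=1 G4=(0+1>=1)=1 -> 01011
Fixed point reached at step 3: 01011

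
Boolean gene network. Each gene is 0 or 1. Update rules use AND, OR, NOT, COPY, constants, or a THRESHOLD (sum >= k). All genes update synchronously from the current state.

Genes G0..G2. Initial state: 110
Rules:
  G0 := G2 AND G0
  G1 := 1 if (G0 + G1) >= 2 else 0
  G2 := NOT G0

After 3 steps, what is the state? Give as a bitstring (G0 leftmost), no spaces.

Step 1: G0=G2&G0=0&1=0 G1=(1+1>=2)=1 G2=NOT G0=NOT 1=0 -> 010
Step 2: G0=G2&G0=0&0=0 G1=(0+1>=2)=0 G2=NOT G0=NOT 0=1 -> 001
Step 3: G0=G2&G0=1&0=0 G1=(0+0>=2)=0 G2=NOT G0=NOT 0=1 -> 001

001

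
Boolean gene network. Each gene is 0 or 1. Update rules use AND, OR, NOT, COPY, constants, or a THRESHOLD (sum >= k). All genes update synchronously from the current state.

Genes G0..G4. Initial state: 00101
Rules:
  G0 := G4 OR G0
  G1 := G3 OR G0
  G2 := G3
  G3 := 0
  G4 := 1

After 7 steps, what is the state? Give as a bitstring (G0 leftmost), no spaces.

Step 1: G0=G4|G0=1|0=1 G1=G3|G0=0|0=0 G2=G3=0 G3=0(const) G4=1(const) -> 10001
Step 2: G0=G4|G0=1|1=1 G1=G3|G0=0|1=1 G2=G3=0 G3=0(const) G4=1(const) -> 11001
Step 3: G0=G4|G0=1|1=1 G1=G3|G0=0|1=1 G2=G3=0 G3=0(const) G4=1(const) -> 11001
Step 4: G0=G4|G0=1|1=1 G1=G3|G0=0|1=1 G2=G3=0 G3=0(const) G4=1(const) -> 11001
Step 5: G0=G4|G0=1|1=1 G1=G3|G0=0|1=1 G2=G3=0 G3=0(const) G4=1(const) -> 11001
Step 6: G0=G4|G0=1|1=1 G1=G3|G0=0|1=1 G2=G3=0 G3=0(const) G4=1(const) -> 11001
Step 7: G0=G4|G0=1|1=1 G1=G3|G0=0|1=1 G2=G3=0 G3=0(const) G4=1(const) -> 11001

11001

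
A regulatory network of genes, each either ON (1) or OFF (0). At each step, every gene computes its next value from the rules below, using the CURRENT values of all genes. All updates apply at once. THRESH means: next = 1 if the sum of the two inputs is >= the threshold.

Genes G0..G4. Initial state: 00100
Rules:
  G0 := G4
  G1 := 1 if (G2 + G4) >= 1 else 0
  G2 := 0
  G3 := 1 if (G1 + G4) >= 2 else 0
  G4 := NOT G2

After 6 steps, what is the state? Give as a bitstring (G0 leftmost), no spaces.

Step 1: G0=G4=0 G1=(1+0>=1)=1 G2=0(const) G3=(0+0>=2)=0 G4=NOT G2=NOT 1=0 -> 01000
Step 2: G0=G4=0 G1=(0+0>=1)=0 G2=0(const) G3=(1+0>=2)=0 G4=NOT G2=NOT 0=1 -> 00001
Step 3: G0=G4=1 G1=(0+1>=1)=1 G2=0(const) G3=(0+1>=2)=0 G4=NOT G2=NOT 0=1 -> 11001
Step 4: G0=G4=1 G1=(0+1>=1)=1 G2=0(const) G3=(1+1>=2)=1 G4=NOT G2=NOT 0=1 -> 11011
Step 5: G0=G4=1 G1=(0+1>=1)=1 G2=0(const) G3=(1+1>=2)=1 G4=NOT G2=NOT 0=1 -> 11011
Step 6: G0=G4=1 G1=(0+1>=1)=1 G2=0(const) G3=(1+1>=2)=1 G4=NOT G2=NOT 0=1 -> 11011

11011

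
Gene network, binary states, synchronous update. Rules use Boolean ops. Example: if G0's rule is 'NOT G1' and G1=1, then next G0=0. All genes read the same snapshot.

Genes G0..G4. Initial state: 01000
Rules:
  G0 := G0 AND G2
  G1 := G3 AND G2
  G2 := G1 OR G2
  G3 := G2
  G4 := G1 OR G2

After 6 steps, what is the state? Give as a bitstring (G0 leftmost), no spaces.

Step 1: G0=G0&G2=0&0=0 G1=G3&G2=0&0=0 G2=G1|G2=1|0=1 G3=G2=0 G4=G1|G2=1|0=1 -> 00101
Step 2: G0=G0&G2=0&1=0 G1=G3&G2=0&1=0 G2=G1|G2=0|1=1 G3=G2=1 G4=G1|G2=0|1=1 -> 00111
Step 3: G0=G0&G2=0&1=0 G1=G3&G2=1&1=1 G2=G1|G2=0|1=1 G3=G2=1 G4=G1|G2=0|1=1 -> 01111
Step 4: G0=G0&G2=0&1=0 G1=G3&G2=1&1=1 G2=G1|G2=1|1=1 G3=G2=1 G4=G1|G2=1|1=1 -> 01111
Step 5: G0=G0&G2=0&1=0 G1=G3&G2=1&1=1 G2=G1|G2=1|1=1 G3=G2=1 G4=G1|G2=1|1=1 -> 01111
Step 6: G0=G0&G2=0&1=0 G1=G3&G2=1&1=1 G2=G1|G2=1|1=1 G3=G2=1 G4=G1|G2=1|1=1 -> 01111

01111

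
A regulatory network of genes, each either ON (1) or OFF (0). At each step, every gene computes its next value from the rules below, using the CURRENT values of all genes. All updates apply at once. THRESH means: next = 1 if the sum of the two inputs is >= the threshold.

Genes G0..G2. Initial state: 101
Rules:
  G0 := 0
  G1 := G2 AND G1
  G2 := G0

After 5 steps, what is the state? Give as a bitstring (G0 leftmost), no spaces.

Step 1: G0=0(const) G1=G2&G1=1&0=0 G2=G0=1 -> 001
Step 2: G0=0(const) G1=G2&G1=1&0=0 G2=G0=0 -> 000
Step 3: G0=0(const) G1=G2&G1=0&0=0 G2=G0=0 -> 000
Step 4: G0=0(const) G1=G2&G1=0&0=0 G2=G0=0 -> 000
Step 5: G0=0(const) G1=G2&G1=0&0=0 G2=G0=0 -> 000

000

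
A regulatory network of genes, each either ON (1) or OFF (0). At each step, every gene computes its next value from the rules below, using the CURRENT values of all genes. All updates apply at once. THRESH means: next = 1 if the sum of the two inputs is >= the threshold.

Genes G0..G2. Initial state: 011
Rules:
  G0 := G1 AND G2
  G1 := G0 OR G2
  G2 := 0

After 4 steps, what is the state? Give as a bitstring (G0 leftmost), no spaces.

Step 1: G0=G1&G2=1&1=1 G1=G0|G2=0|1=1 G2=0(const) -> 110
Step 2: G0=G1&G2=1&0=0 G1=G0|G2=1|0=1 G2=0(const) -> 010
Step 3: G0=G1&G2=1&0=0 G1=G0|G2=0|0=0 G2=0(const) -> 000
Step 4: G0=G1&G2=0&0=0 G1=G0|G2=0|0=0 G2=0(const) -> 000

000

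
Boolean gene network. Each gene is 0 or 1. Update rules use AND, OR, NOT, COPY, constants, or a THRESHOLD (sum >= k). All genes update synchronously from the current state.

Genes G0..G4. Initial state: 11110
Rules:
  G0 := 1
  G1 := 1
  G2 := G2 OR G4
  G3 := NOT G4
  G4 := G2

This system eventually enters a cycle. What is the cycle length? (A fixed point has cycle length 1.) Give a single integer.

Answer: 1

Derivation:
Step 0: 11110
Step 1: G0=1(const) G1=1(const) G2=G2|G4=1|0=1 G3=NOT G4=NOT 0=1 G4=G2=1 -> 11111
Step 2: G0=1(const) G1=1(const) G2=G2|G4=1|1=1 G3=NOT G4=NOT 1=0 G4=G2=1 -> 11101
Step 3: G0=1(const) G1=1(const) G2=G2|G4=1|1=1 G3=NOT G4=NOT 1=0 G4=G2=1 -> 11101
State from step 3 equals state from step 2 -> cycle length 1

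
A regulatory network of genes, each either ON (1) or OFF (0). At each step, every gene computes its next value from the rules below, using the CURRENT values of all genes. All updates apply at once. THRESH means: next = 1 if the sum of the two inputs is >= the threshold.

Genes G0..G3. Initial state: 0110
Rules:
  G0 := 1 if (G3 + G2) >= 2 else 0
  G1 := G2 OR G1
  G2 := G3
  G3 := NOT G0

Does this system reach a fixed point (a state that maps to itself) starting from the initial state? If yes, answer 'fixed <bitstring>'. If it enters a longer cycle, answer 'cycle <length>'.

Step 0: 0110
Step 1: G0=(0+1>=2)=0 G1=G2|G1=1|1=1 G2=G3=0 G3=NOT G0=NOT 0=1 -> 0101
Step 2: G0=(1+0>=2)=0 G1=G2|G1=0|1=1 G2=G3=1 G3=NOT G0=NOT 0=1 -> 0111
Step 3: G0=(1+1>=2)=1 G1=G2|G1=1|1=1 G2=G3=1 G3=NOT G0=NOT 0=1 -> 1111
Step 4: G0=(1+1>=2)=1 G1=G2|G1=1|1=1 G2=G3=1 G3=NOT G0=NOT 1=0 -> 1110
Step 5: G0=(0+1>=2)=0 G1=G2|G1=1|1=1 G2=G3=0 G3=NOT G0=NOT 1=0 -> 0100
Step 6: G0=(0+0>=2)=0 G1=G2|G1=0|1=1 G2=G3=0 G3=NOT G0=NOT 0=1 -> 0101
Cycle of length 5 starting at step 1 -> no fixed point

Answer: cycle 5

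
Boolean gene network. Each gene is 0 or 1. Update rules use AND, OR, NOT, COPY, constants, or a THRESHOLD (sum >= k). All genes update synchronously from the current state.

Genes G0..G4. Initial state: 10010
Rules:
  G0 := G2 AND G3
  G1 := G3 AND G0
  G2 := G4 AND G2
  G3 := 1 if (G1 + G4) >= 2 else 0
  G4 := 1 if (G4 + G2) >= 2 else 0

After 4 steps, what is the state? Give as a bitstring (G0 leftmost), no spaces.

Step 1: G0=G2&G3=0&1=0 G1=G3&G0=1&1=1 G2=G4&G2=0&0=0 G3=(0+0>=2)=0 G4=(0+0>=2)=0 -> 01000
Step 2: G0=G2&G3=0&0=0 G1=G3&G0=0&0=0 G2=G4&G2=0&0=0 G3=(1+0>=2)=0 G4=(0+0>=2)=0 -> 00000
Step 3: G0=G2&G3=0&0=0 G1=G3&G0=0&0=0 G2=G4&G2=0&0=0 G3=(0+0>=2)=0 G4=(0+0>=2)=0 -> 00000
Step 4: G0=G2&G3=0&0=0 G1=G3&G0=0&0=0 G2=G4&G2=0&0=0 G3=(0+0>=2)=0 G4=(0+0>=2)=0 -> 00000

00000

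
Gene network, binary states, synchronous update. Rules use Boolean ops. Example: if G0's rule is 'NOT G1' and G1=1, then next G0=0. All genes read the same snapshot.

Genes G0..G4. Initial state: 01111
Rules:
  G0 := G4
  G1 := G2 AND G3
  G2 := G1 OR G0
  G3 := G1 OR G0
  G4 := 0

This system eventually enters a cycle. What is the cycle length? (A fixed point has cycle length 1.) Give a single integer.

Step 0: 01111
Step 1: G0=G4=1 G1=G2&G3=1&1=1 G2=G1|G0=1|0=1 G3=G1|G0=1|0=1 G4=0(const) -> 11110
Step 2: G0=G4=0 G1=G2&G3=1&1=1 G2=G1|G0=1|1=1 G3=G1|G0=1|1=1 G4=0(const) -> 01110
Step 3: G0=G4=0 G1=G2&G3=1&1=1 G2=G1|G0=1|0=1 G3=G1|G0=1|0=1 G4=0(const) -> 01110
State from step 3 equals state from step 2 -> cycle length 1

Answer: 1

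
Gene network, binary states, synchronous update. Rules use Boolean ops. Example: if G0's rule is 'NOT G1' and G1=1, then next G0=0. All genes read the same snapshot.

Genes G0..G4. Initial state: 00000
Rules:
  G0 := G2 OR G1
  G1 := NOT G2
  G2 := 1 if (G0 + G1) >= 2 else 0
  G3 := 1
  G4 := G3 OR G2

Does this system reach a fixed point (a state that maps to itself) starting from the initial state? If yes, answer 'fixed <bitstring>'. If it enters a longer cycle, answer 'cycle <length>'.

Answer: cycle 5

Derivation:
Step 0: 00000
Step 1: G0=G2|G1=0|0=0 G1=NOT G2=NOT 0=1 G2=(0+0>=2)=0 G3=1(const) G4=G3|G2=0|0=0 -> 01010
Step 2: G0=G2|G1=0|1=1 G1=NOT G2=NOT 0=1 G2=(0+1>=2)=0 G3=1(const) G4=G3|G2=1|0=1 -> 11011
Step 3: G0=G2|G1=0|1=1 G1=NOT G2=NOT 0=1 G2=(1+1>=2)=1 G3=1(const) G4=G3|G2=1|0=1 -> 11111
Step 4: G0=G2|G1=1|1=1 G1=NOT G2=NOT 1=0 G2=(1+1>=2)=1 G3=1(const) G4=G3|G2=1|1=1 -> 10111
Step 5: G0=G2|G1=1|0=1 G1=NOT G2=NOT 1=0 G2=(1+0>=2)=0 G3=1(const) G4=G3|G2=1|1=1 -> 10011
Step 6: G0=G2|G1=0|0=0 G1=NOT G2=NOT 0=1 G2=(1+0>=2)=0 G3=1(const) G4=G3|G2=1|0=1 -> 01011
Step 7: G0=G2|G1=0|1=1 G1=NOT G2=NOT 0=1 G2=(0+1>=2)=0 G3=1(const) G4=G3|G2=1|0=1 -> 11011
Cycle of length 5 starting at step 2 -> no fixed point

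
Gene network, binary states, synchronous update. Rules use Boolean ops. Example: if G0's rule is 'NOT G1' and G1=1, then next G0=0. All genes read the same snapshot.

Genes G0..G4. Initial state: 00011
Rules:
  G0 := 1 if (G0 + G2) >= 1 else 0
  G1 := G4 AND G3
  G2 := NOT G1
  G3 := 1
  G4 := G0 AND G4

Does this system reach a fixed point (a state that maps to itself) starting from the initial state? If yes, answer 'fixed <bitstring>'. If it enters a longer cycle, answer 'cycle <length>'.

Step 0: 00011
Step 1: G0=(0+0>=1)=0 G1=G4&G3=1&1=1 G2=NOT G1=NOT 0=1 G3=1(const) G4=G0&G4=0&1=0 -> 01110
Step 2: G0=(0+1>=1)=1 G1=G4&G3=0&1=0 G2=NOT G1=NOT 1=0 G3=1(const) G4=G0&G4=0&0=0 -> 10010
Step 3: G0=(1+0>=1)=1 G1=G4&G3=0&1=0 G2=NOT G1=NOT 0=1 G3=1(const) G4=G0&G4=1&0=0 -> 10110
Step 4: G0=(1+1>=1)=1 G1=G4&G3=0&1=0 G2=NOT G1=NOT 0=1 G3=1(const) G4=G0&G4=1&0=0 -> 10110
Fixed point reached at step 3: 10110

Answer: fixed 10110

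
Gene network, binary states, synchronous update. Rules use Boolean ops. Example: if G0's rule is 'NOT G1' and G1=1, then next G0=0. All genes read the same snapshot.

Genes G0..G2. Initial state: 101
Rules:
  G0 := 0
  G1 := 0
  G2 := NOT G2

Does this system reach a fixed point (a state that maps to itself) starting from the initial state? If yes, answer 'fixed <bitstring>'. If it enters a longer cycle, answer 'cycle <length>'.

Answer: cycle 2

Derivation:
Step 0: 101
Step 1: G0=0(const) G1=0(const) G2=NOT G2=NOT 1=0 -> 000
Step 2: G0=0(const) G1=0(const) G2=NOT G2=NOT 0=1 -> 001
Step 3: G0=0(const) G1=0(const) G2=NOT G2=NOT 1=0 -> 000
Cycle of length 2 starting at step 1 -> no fixed point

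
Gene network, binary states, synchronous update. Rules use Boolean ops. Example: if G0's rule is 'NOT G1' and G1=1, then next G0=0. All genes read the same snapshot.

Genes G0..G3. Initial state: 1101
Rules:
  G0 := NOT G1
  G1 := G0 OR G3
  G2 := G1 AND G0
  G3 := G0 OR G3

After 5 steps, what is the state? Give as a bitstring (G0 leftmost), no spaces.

Step 1: G0=NOT G1=NOT 1=0 G1=G0|G3=1|1=1 G2=G1&G0=1&1=1 G3=G0|G3=1|1=1 -> 0111
Step 2: G0=NOT G1=NOT 1=0 G1=G0|G3=0|1=1 G2=G1&G0=1&0=0 G3=G0|G3=0|1=1 -> 0101
Step 3: G0=NOT G1=NOT 1=0 G1=G0|G3=0|1=1 G2=G1&G0=1&0=0 G3=G0|G3=0|1=1 -> 0101
Step 4: G0=NOT G1=NOT 1=0 G1=G0|G3=0|1=1 G2=G1&G0=1&0=0 G3=G0|G3=0|1=1 -> 0101
Step 5: G0=NOT G1=NOT 1=0 G1=G0|G3=0|1=1 G2=G1&G0=1&0=0 G3=G0|G3=0|1=1 -> 0101

0101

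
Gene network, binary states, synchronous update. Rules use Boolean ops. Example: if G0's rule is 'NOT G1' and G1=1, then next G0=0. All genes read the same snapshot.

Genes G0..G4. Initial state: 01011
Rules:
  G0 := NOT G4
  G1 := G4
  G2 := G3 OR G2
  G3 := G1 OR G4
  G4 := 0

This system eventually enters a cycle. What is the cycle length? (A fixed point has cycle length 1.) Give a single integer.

Step 0: 01011
Step 1: G0=NOT G4=NOT 1=0 G1=G4=1 G2=G3|G2=1|0=1 G3=G1|G4=1|1=1 G4=0(const) -> 01110
Step 2: G0=NOT G4=NOT 0=1 G1=G4=0 G2=G3|G2=1|1=1 G3=G1|G4=1|0=1 G4=0(const) -> 10110
Step 3: G0=NOT G4=NOT 0=1 G1=G4=0 G2=G3|G2=1|1=1 G3=G1|G4=0|0=0 G4=0(const) -> 10100
Step 4: G0=NOT G4=NOT 0=1 G1=G4=0 G2=G3|G2=0|1=1 G3=G1|G4=0|0=0 G4=0(const) -> 10100
State from step 4 equals state from step 3 -> cycle length 1

Answer: 1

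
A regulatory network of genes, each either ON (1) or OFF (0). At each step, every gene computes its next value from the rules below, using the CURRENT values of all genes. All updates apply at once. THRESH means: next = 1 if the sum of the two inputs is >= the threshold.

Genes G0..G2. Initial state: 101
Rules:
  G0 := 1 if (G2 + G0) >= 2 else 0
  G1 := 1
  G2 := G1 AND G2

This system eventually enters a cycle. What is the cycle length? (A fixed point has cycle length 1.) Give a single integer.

Answer: 1

Derivation:
Step 0: 101
Step 1: G0=(1+1>=2)=1 G1=1(const) G2=G1&G2=0&1=0 -> 110
Step 2: G0=(0+1>=2)=0 G1=1(const) G2=G1&G2=1&0=0 -> 010
Step 3: G0=(0+0>=2)=0 G1=1(const) G2=G1&G2=1&0=0 -> 010
State from step 3 equals state from step 2 -> cycle length 1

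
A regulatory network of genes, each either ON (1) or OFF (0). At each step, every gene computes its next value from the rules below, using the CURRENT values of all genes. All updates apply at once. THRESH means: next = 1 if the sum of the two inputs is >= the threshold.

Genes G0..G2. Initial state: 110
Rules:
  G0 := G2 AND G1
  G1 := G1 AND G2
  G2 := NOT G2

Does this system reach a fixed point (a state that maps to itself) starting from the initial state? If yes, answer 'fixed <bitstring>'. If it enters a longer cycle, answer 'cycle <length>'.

Step 0: 110
Step 1: G0=G2&G1=0&1=0 G1=G1&G2=1&0=0 G2=NOT G2=NOT 0=1 -> 001
Step 2: G0=G2&G1=1&0=0 G1=G1&G2=0&1=0 G2=NOT G2=NOT 1=0 -> 000
Step 3: G0=G2&G1=0&0=0 G1=G1&G2=0&0=0 G2=NOT G2=NOT 0=1 -> 001
Cycle of length 2 starting at step 1 -> no fixed point

Answer: cycle 2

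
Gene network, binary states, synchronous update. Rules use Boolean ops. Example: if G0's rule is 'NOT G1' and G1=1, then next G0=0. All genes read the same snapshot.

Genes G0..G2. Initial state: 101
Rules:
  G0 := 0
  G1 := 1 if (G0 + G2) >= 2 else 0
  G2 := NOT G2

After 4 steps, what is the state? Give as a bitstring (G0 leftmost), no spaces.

Step 1: G0=0(const) G1=(1+1>=2)=1 G2=NOT G2=NOT 1=0 -> 010
Step 2: G0=0(const) G1=(0+0>=2)=0 G2=NOT G2=NOT 0=1 -> 001
Step 3: G0=0(const) G1=(0+1>=2)=0 G2=NOT G2=NOT 1=0 -> 000
Step 4: G0=0(const) G1=(0+0>=2)=0 G2=NOT G2=NOT 0=1 -> 001

001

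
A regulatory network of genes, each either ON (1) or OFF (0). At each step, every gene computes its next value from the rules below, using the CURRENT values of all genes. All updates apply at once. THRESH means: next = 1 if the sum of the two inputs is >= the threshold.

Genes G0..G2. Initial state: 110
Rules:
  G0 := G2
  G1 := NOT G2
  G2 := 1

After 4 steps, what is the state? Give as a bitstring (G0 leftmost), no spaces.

Step 1: G0=G2=0 G1=NOT G2=NOT 0=1 G2=1(const) -> 011
Step 2: G0=G2=1 G1=NOT G2=NOT 1=0 G2=1(const) -> 101
Step 3: G0=G2=1 G1=NOT G2=NOT 1=0 G2=1(const) -> 101
Step 4: G0=G2=1 G1=NOT G2=NOT 1=0 G2=1(const) -> 101

101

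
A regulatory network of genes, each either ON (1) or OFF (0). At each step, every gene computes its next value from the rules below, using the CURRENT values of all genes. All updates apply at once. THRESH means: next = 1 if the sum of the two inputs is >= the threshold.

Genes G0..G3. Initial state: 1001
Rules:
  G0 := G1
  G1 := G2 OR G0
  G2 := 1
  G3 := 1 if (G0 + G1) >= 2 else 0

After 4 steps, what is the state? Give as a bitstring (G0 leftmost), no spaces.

Step 1: G0=G1=0 G1=G2|G0=0|1=1 G2=1(const) G3=(1+0>=2)=0 -> 0110
Step 2: G0=G1=1 G1=G2|G0=1|0=1 G2=1(const) G3=(0+1>=2)=0 -> 1110
Step 3: G0=G1=1 G1=G2|G0=1|1=1 G2=1(const) G3=(1+1>=2)=1 -> 1111
Step 4: G0=G1=1 G1=G2|G0=1|1=1 G2=1(const) G3=(1+1>=2)=1 -> 1111

1111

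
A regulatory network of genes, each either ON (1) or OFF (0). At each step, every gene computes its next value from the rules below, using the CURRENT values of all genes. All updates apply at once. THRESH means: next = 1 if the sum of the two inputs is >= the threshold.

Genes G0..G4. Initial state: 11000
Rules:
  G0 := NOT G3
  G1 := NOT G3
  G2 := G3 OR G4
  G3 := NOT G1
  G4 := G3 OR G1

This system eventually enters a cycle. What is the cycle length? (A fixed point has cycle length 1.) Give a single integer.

Step 0: 11000
Step 1: G0=NOT G3=NOT 0=1 G1=NOT G3=NOT 0=1 G2=G3|G4=0|0=0 G3=NOT G1=NOT 1=0 G4=G3|G1=0|1=1 -> 11001
Step 2: G0=NOT G3=NOT 0=1 G1=NOT G3=NOT 0=1 G2=G3|G4=0|1=1 G3=NOT G1=NOT 1=0 G4=G3|G1=0|1=1 -> 11101
Step 3: G0=NOT G3=NOT 0=1 G1=NOT G3=NOT 0=1 G2=G3|G4=0|1=1 G3=NOT G1=NOT 1=0 G4=G3|G1=0|1=1 -> 11101
State from step 3 equals state from step 2 -> cycle length 1

Answer: 1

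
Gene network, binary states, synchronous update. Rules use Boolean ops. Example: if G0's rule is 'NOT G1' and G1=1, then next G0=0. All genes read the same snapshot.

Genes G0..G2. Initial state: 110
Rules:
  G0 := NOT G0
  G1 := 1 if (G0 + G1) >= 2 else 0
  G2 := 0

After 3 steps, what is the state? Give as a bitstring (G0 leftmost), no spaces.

Step 1: G0=NOT G0=NOT 1=0 G1=(1+1>=2)=1 G2=0(const) -> 010
Step 2: G0=NOT G0=NOT 0=1 G1=(0+1>=2)=0 G2=0(const) -> 100
Step 3: G0=NOT G0=NOT 1=0 G1=(1+0>=2)=0 G2=0(const) -> 000

000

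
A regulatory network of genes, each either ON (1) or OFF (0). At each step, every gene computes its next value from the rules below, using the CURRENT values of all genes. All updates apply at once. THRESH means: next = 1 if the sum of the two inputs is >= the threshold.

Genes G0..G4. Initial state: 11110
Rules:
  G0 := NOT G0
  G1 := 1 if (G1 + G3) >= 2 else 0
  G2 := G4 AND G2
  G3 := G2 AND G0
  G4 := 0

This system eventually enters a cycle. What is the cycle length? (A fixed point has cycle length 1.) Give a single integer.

Step 0: 11110
Step 1: G0=NOT G0=NOT 1=0 G1=(1+1>=2)=1 G2=G4&G2=0&1=0 G3=G2&G0=1&1=1 G4=0(const) -> 01010
Step 2: G0=NOT G0=NOT 0=1 G1=(1+1>=2)=1 G2=G4&G2=0&0=0 G3=G2&G0=0&0=0 G4=0(const) -> 11000
Step 3: G0=NOT G0=NOT 1=0 G1=(1+0>=2)=0 G2=G4&G2=0&0=0 G3=G2&G0=0&1=0 G4=0(const) -> 00000
Step 4: G0=NOT G0=NOT 0=1 G1=(0+0>=2)=0 G2=G4&G2=0&0=0 G3=G2&G0=0&0=0 G4=0(const) -> 10000
Step 5: G0=NOT G0=NOT 1=0 G1=(0+0>=2)=0 G2=G4&G2=0&0=0 G3=G2&G0=0&1=0 G4=0(const) -> 00000
State from step 5 equals state from step 3 -> cycle length 2

Answer: 2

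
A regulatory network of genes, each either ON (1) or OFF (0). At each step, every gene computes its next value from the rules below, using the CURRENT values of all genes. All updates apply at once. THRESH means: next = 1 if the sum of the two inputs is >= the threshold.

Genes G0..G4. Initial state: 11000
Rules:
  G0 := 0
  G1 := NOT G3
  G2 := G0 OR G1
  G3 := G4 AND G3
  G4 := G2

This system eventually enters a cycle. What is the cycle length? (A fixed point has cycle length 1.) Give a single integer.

Answer: 1

Derivation:
Step 0: 11000
Step 1: G0=0(const) G1=NOT G3=NOT 0=1 G2=G0|G1=1|1=1 G3=G4&G3=0&0=0 G4=G2=0 -> 01100
Step 2: G0=0(const) G1=NOT G3=NOT 0=1 G2=G0|G1=0|1=1 G3=G4&G3=0&0=0 G4=G2=1 -> 01101
Step 3: G0=0(const) G1=NOT G3=NOT 0=1 G2=G0|G1=0|1=1 G3=G4&G3=1&0=0 G4=G2=1 -> 01101
State from step 3 equals state from step 2 -> cycle length 1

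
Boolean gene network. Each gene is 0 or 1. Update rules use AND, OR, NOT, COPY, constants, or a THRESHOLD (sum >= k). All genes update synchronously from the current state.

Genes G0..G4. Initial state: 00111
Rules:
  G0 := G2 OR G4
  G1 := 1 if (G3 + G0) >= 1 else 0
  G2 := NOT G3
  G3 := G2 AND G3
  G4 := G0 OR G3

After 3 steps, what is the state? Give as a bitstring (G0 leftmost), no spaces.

Step 1: G0=G2|G4=1|1=1 G1=(1+0>=1)=1 G2=NOT G3=NOT 1=0 G3=G2&G3=1&1=1 G4=G0|G3=0|1=1 -> 11011
Step 2: G0=G2|G4=0|1=1 G1=(1+1>=1)=1 G2=NOT G3=NOT 1=0 G3=G2&G3=0&1=0 G4=G0|G3=1|1=1 -> 11001
Step 3: G0=G2|G4=0|1=1 G1=(0+1>=1)=1 G2=NOT G3=NOT 0=1 G3=G2&G3=0&0=0 G4=G0|G3=1|0=1 -> 11101

11101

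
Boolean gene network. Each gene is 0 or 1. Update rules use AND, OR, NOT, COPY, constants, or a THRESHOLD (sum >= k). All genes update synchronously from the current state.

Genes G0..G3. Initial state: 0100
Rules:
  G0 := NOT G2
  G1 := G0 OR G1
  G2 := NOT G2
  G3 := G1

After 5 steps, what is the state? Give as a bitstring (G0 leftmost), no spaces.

Step 1: G0=NOT G2=NOT 0=1 G1=G0|G1=0|1=1 G2=NOT G2=NOT 0=1 G3=G1=1 -> 1111
Step 2: G0=NOT G2=NOT 1=0 G1=G0|G1=1|1=1 G2=NOT G2=NOT 1=0 G3=G1=1 -> 0101
Step 3: G0=NOT G2=NOT 0=1 G1=G0|G1=0|1=1 G2=NOT G2=NOT 0=1 G3=G1=1 -> 1111
Step 4: G0=NOT G2=NOT 1=0 G1=G0|G1=1|1=1 G2=NOT G2=NOT 1=0 G3=G1=1 -> 0101
Step 5: G0=NOT G2=NOT 0=1 G1=G0|G1=0|1=1 G2=NOT G2=NOT 0=1 G3=G1=1 -> 1111

1111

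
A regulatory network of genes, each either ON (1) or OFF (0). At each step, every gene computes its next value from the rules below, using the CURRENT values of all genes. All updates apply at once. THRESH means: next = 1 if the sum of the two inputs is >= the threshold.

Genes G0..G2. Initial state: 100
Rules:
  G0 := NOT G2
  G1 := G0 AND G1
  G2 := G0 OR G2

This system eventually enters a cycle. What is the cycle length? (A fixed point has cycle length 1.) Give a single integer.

Answer: 1

Derivation:
Step 0: 100
Step 1: G0=NOT G2=NOT 0=1 G1=G0&G1=1&0=0 G2=G0|G2=1|0=1 -> 101
Step 2: G0=NOT G2=NOT 1=0 G1=G0&G1=1&0=0 G2=G0|G2=1|1=1 -> 001
Step 3: G0=NOT G2=NOT 1=0 G1=G0&G1=0&0=0 G2=G0|G2=0|1=1 -> 001
State from step 3 equals state from step 2 -> cycle length 1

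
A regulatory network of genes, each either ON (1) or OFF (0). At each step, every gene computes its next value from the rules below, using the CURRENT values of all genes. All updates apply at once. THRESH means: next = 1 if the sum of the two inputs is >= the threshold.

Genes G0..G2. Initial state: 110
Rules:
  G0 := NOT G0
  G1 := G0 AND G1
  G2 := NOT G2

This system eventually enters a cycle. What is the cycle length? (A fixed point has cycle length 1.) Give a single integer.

Answer: 2

Derivation:
Step 0: 110
Step 1: G0=NOT G0=NOT 1=0 G1=G0&G1=1&1=1 G2=NOT G2=NOT 0=1 -> 011
Step 2: G0=NOT G0=NOT 0=1 G1=G0&G1=0&1=0 G2=NOT G2=NOT 1=0 -> 100
Step 3: G0=NOT G0=NOT 1=0 G1=G0&G1=1&0=0 G2=NOT G2=NOT 0=1 -> 001
Step 4: G0=NOT G0=NOT 0=1 G1=G0&G1=0&0=0 G2=NOT G2=NOT 1=0 -> 100
State from step 4 equals state from step 2 -> cycle length 2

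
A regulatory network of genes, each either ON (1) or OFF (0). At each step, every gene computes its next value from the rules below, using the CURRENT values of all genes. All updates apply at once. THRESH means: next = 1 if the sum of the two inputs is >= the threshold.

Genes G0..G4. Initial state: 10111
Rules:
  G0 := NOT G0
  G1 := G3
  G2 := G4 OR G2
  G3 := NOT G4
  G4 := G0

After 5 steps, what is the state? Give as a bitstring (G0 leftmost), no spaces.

Step 1: G0=NOT G0=NOT 1=0 G1=G3=1 G2=G4|G2=1|1=1 G3=NOT G4=NOT 1=0 G4=G0=1 -> 01101
Step 2: G0=NOT G0=NOT 0=1 G1=G3=0 G2=G4|G2=1|1=1 G3=NOT G4=NOT 1=0 G4=G0=0 -> 10100
Step 3: G0=NOT G0=NOT 1=0 G1=G3=0 G2=G4|G2=0|1=1 G3=NOT G4=NOT 0=1 G4=G0=1 -> 00111
Step 4: G0=NOT G0=NOT 0=1 G1=G3=1 G2=G4|G2=1|1=1 G3=NOT G4=NOT 1=0 G4=G0=0 -> 11100
Step 5: G0=NOT G0=NOT 1=0 G1=G3=0 G2=G4|G2=0|1=1 G3=NOT G4=NOT 0=1 G4=G0=1 -> 00111

00111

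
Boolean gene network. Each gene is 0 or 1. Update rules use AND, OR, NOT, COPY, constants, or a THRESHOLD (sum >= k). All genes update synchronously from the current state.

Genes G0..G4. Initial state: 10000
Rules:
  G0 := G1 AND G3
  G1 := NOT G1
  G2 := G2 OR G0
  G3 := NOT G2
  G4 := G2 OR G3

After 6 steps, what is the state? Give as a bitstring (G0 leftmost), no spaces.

Step 1: G0=G1&G3=0&0=0 G1=NOT G1=NOT 0=1 G2=G2|G0=0|1=1 G3=NOT G2=NOT 0=1 G4=G2|G3=0|0=0 -> 01110
Step 2: G0=G1&G3=1&1=1 G1=NOT G1=NOT 1=0 G2=G2|G0=1|0=1 G3=NOT G2=NOT 1=0 G4=G2|G3=1|1=1 -> 10101
Step 3: G0=G1&G3=0&0=0 G1=NOT G1=NOT 0=1 G2=G2|G0=1|1=1 G3=NOT G2=NOT 1=0 G4=G2|G3=1|0=1 -> 01101
Step 4: G0=G1&G3=1&0=0 G1=NOT G1=NOT 1=0 G2=G2|G0=1|0=1 G3=NOT G2=NOT 1=0 G4=G2|G3=1|0=1 -> 00101
Step 5: G0=G1&G3=0&0=0 G1=NOT G1=NOT 0=1 G2=G2|G0=1|0=1 G3=NOT G2=NOT 1=0 G4=G2|G3=1|0=1 -> 01101
Step 6: G0=G1&G3=1&0=0 G1=NOT G1=NOT 1=0 G2=G2|G0=1|0=1 G3=NOT G2=NOT 1=0 G4=G2|G3=1|0=1 -> 00101

00101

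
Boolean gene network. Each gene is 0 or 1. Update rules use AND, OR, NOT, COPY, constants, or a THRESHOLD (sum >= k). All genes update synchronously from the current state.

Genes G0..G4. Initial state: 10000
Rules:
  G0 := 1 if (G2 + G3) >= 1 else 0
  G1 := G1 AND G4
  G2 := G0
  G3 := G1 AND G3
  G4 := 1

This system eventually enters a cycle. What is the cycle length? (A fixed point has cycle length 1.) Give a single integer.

Answer: 2

Derivation:
Step 0: 10000
Step 1: G0=(0+0>=1)=0 G1=G1&G4=0&0=0 G2=G0=1 G3=G1&G3=0&0=0 G4=1(const) -> 00101
Step 2: G0=(1+0>=1)=1 G1=G1&G4=0&1=0 G2=G0=0 G3=G1&G3=0&0=0 G4=1(const) -> 10001
Step 3: G0=(0+0>=1)=0 G1=G1&G4=0&1=0 G2=G0=1 G3=G1&G3=0&0=0 G4=1(const) -> 00101
State from step 3 equals state from step 1 -> cycle length 2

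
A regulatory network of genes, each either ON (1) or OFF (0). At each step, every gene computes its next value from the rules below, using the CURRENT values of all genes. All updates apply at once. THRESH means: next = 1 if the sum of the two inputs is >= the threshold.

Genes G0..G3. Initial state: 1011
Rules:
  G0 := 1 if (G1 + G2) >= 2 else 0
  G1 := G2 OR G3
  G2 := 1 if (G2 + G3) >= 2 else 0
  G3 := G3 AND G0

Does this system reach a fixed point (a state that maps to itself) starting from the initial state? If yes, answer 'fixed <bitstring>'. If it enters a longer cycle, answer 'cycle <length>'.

Answer: fixed 0000

Derivation:
Step 0: 1011
Step 1: G0=(0+1>=2)=0 G1=G2|G3=1|1=1 G2=(1+1>=2)=1 G3=G3&G0=1&1=1 -> 0111
Step 2: G0=(1+1>=2)=1 G1=G2|G3=1|1=1 G2=(1+1>=2)=1 G3=G3&G0=1&0=0 -> 1110
Step 3: G0=(1+1>=2)=1 G1=G2|G3=1|0=1 G2=(1+0>=2)=0 G3=G3&G0=0&1=0 -> 1100
Step 4: G0=(1+0>=2)=0 G1=G2|G3=0|0=0 G2=(0+0>=2)=0 G3=G3&G0=0&1=0 -> 0000
Step 5: G0=(0+0>=2)=0 G1=G2|G3=0|0=0 G2=(0+0>=2)=0 G3=G3&G0=0&0=0 -> 0000
Fixed point reached at step 4: 0000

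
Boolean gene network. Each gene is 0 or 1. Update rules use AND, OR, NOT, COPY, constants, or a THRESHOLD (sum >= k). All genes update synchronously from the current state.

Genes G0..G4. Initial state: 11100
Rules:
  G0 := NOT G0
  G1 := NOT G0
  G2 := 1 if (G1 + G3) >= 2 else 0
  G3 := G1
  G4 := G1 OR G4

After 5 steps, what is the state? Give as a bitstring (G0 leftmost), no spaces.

Step 1: G0=NOT G0=NOT 1=0 G1=NOT G0=NOT 1=0 G2=(1+0>=2)=0 G3=G1=1 G4=G1|G4=1|0=1 -> 00011
Step 2: G0=NOT G0=NOT 0=1 G1=NOT G0=NOT 0=1 G2=(0+1>=2)=0 G3=G1=0 G4=G1|G4=0|1=1 -> 11001
Step 3: G0=NOT G0=NOT 1=0 G1=NOT G0=NOT 1=0 G2=(1+0>=2)=0 G3=G1=1 G4=G1|G4=1|1=1 -> 00011
Step 4: G0=NOT G0=NOT 0=1 G1=NOT G0=NOT 0=1 G2=(0+1>=2)=0 G3=G1=0 G4=G1|G4=0|1=1 -> 11001
Step 5: G0=NOT G0=NOT 1=0 G1=NOT G0=NOT 1=0 G2=(1+0>=2)=0 G3=G1=1 G4=G1|G4=1|1=1 -> 00011

00011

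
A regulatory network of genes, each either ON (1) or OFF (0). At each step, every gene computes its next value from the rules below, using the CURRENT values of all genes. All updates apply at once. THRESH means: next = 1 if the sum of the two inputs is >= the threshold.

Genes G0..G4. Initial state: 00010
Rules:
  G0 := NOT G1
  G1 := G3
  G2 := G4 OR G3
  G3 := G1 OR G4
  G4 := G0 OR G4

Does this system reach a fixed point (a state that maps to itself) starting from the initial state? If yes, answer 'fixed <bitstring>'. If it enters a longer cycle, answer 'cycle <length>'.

Answer: fixed 01111

Derivation:
Step 0: 00010
Step 1: G0=NOT G1=NOT 0=1 G1=G3=1 G2=G4|G3=0|1=1 G3=G1|G4=0|0=0 G4=G0|G4=0|0=0 -> 11100
Step 2: G0=NOT G1=NOT 1=0 G1=G3=0 G2=G4|G3=0|0=0 G3=G1|G4=1|0=1 G4=G0|G4=1|0=1 -> 00011
Step 3: G0=NOT G1=NOT 0=1 G1=G3=1 G2=G4|G3=1|1=1 G3=G1|G4=0|1=1 G4=G0|G4=0|1=1 -> 11111
Step 4: G0=NOT G1=NOT 1=0 G1=G3=1 G2=G4|G3=1|1=1 G3=G1|G4=1|1=1 G4=G0|G4=1|1=1 -> 01111
Step 5: G0=NOT G1=NOT 1=0 G1=G3=1 G2=G4|G3=1|1=1 G3=G1|G4=1|1=1 G4=G0|G4=0|1=1 -> 01111
Fixed point reached at step 4: 01111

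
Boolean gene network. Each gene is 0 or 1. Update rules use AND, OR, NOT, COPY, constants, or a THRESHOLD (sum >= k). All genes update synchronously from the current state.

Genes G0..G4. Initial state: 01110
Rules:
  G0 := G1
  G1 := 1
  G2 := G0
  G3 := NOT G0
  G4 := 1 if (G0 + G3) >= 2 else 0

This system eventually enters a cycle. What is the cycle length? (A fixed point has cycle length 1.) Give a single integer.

Answer: 1

Derivation:
Step 0: 01110
Step 1: G0=G1=1 G1=1(const) G2=G0=0 G3=NOT G0=NOT 0=1 G4=(0+1>=2)=0 -> 11010
Step 2: G0=G1=1 G1=1(const) G2=G0=1 G3=NOT G0=NOT 1=0 G4=(1+1>=2)=1 -> 11101
Step 3: G0=G1=1 G1=1(const) G2=G0=1 G3=NOT G0=NOT 1=0 G4=(1+0>=2)=0 -> 11100
Step 4: G0=G1=1 G1=1(const) G2=G0=1 G3=NOT G0=NOT 1=0 G4=(1+0>=2)=0 -> 11100
State from step 4 equals state from step 3 -> cycle length 1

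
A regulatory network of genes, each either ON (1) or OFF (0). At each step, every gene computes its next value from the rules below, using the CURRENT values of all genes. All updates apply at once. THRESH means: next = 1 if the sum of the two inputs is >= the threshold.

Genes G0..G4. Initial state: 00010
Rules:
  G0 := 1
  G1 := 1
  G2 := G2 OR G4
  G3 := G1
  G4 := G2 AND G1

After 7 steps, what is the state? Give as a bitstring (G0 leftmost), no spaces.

Step 1: G0=1(const) G1=1(const) G2=G2|G4=0|0=0 G3=G1=0 G4=G2&G1=0&0=0 -> 11000
Step 2: G0=1(const) G1=1(const) G2=G2|G4=0|0=0 G3=G1=1 G4=G2&G1=0&1=0 -> 11010
Step 3: G0=1(const) G1=1(const) G2=G2|G4=0|0=0 G3=G1=1 G4=G2&G1=0&1=0 -> 11010
Step 4: G0=1(const) G1=1(const) G2=G2|G4=0|0=0 G3=G1=1 G4=G2&G1=0&1=0 -> 11010
Step 5: G0=1(const) G1=1(const) G2=G2|G4=0|0=0 G3=G1=1 G4=G2&G1=0&1=0 -> 11010
Step 6: G0=1(const) G1=1(const) G2=G2|G4=0|0=0 G3=G1=1 G4=G2&G1=0&1=0 -> 11010
Step 7: G0=1(const) G1=1(const) G2=G2|G4=0|0=0 G3=G1=1 G4=G2&G1=0&1=0 -> 11010

11010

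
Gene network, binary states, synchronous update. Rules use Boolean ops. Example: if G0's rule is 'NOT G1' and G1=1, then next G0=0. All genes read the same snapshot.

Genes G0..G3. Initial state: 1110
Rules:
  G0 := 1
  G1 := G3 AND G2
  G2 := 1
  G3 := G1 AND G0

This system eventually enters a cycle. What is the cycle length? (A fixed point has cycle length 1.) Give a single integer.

Step 0: 1110
Step 1: G0=1(const) G1=G3&G2=0&1=0 G2=1(const) G3=G1&G0=1&1=1 -> 1011
Step 2: G0=1(const) G1=G3&G2=1&1=1 G2=1(const) G3=G1&G0=0&1=0 -> 1110
State from step 2 equals state from step 0 -> cycle length 2

Answer: 2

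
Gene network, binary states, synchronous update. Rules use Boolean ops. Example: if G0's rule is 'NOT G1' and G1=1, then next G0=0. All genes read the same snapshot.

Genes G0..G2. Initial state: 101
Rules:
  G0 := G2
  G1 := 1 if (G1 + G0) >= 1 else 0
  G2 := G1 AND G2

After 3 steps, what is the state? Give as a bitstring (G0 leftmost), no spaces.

Step 1: G0=G2=1 G1=(0+1>=1)=1 G2=G1&G2=0&1=0 -> 110
Step 2: G0=G2=0 G1=(1+1>=1)=1 G2=G1&G2=1&0=0 -> 010
Step 3: G0=G2=0 G1=(1+0>=1)=1 G2=G1&G2=1&0=0 -> 010

010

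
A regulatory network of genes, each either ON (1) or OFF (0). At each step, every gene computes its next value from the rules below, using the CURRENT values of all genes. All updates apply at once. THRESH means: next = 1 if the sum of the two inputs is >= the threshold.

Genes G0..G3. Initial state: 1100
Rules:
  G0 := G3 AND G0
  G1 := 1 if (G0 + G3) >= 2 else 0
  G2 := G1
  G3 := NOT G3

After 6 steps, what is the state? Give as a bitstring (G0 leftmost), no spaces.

Step 1: G0=G3&G0=0&1=0 G1=(1+0>=2)=0 G2=G1=1 G3=NOT G3=NOT 0=1 -> 0011
Step 2: G0=G3&G0=1&0=0 G1=(0+1>=2)=0 G2=G1=0 G3=NOT G3=NOT 1=0 -> 0000
Step 3: G0=G3&G0=0&0=0 G1=(0+0>=2)=0 G2=G1=0 G3=NOT G3=NOT 0=1 -> 0001
Step 4: G0=G3&G0=1&0=0 G1=(0+1>=2)=0 G2=G1=0 G3=NOT G3=NOT 1=0 -> 0000
Step 5: G0=G3&G0=0&0=0 G1=(0+0>=2)=0 G2=G1=0 G3=NOT G3=NOT 0=1 -> 0001
Step 6: G0=G3&G0=1&0=0 G1=(0+1>=2)=0 G2=G1=0 G3=NOT G3=NOT 1=0 -> 0000

0000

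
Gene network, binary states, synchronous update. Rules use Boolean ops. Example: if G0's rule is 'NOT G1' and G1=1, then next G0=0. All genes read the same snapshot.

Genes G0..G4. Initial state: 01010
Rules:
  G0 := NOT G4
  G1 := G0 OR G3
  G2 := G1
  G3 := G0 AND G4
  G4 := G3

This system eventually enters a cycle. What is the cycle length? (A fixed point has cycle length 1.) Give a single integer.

Answer: 2

Derivation:
Step 0: 01010
Step 1: G0=NOT G4=NOT 0=1 G1=G0|G3=0|1=1 G2=G1=1 G3=G0&G4=0&0=0 G4=G3=1 -> 11101
Step 2: G0=NOT G4=NOT 1=0 G1=G0|G3=1|0=1 G2=G1=1 G3=G0&G4=1&1=1 G4=G3=0 -> 01110
Step 3: G0=NOT G4=NOT 0=1 G1=G0|G3=0|1=1 G2=G1=1 G3=G0&G4=0&0=0 G4=G3=1 -> 11101
State from step 3 equals state from step 1 -> cycle length 2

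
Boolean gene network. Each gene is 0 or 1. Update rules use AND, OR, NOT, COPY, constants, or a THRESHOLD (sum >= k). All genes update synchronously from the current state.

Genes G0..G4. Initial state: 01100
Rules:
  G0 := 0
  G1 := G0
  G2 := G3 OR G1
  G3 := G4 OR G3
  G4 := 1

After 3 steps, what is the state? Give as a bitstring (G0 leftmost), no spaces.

Step 1: G0=0(const) G1=G0=0 G2=G3|G1=0|1=1 G3=G4|G3=0|0=0 G4=1(const) -> 00101
Step 2: G0=0(const) G1=G0=0 G2=G3|G1=0|0=0 G3=G4|G3=1|0=1 G4=1(const) -> 00011
Step 3: G0=0(const) G1=G0=0 G2=G3|G1=1|0=1 G3=G4|G3=1|1=1 G4=1(const) -> 00111

00111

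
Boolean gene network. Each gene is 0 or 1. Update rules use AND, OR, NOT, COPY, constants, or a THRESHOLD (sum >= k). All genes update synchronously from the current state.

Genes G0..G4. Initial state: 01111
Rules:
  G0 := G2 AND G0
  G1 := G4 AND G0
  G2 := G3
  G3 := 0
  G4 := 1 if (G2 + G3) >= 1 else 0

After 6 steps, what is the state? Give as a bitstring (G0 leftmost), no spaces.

Step 1: G0=G2&G0=1&0=0 G1=G4&G0=1&0=0 G2=G3=1 G3=0(const) G4=(1+1>=1)=1 -> 00101
Step 2: G0=G2&G0=1&0=0 G1=G4&G0=1&0=0 G2=G3=0 G3=0(const) G4=(1+0>=1)=1 -> 00001
Step 3: G0=G2&G0=0&0=0 G1=G4&G0=1&0=0 G2=G3=0 G3=0(const) G4=(0+0>=1)=0 -> 00000
Step 4: G0=G2&G0=0&0=0 G1=G4&G0=0&0=0 G2=G3=0 G3=0(const) G4=(0+0>=1)=0 -> 00000
Step 5: G0=G2&G0=0&0=0 G1=G4&G0=0&0=0 G2=G3=0 G3=0(const) G4=(0+0>=1)=0 -> 00000
Step 6: G0=G2&G0=0&0=0 G1=G4&G0=0&0=0 G2=G3=0 G3=0(const) G4=(0+0>=1)=0 -> 00000

00000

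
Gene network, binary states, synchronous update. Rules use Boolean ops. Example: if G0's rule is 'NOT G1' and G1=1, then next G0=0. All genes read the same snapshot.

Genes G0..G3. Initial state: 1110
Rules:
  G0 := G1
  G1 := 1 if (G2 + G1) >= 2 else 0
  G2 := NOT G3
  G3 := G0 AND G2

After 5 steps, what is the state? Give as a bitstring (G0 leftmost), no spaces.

Step 1: G0=G1=1 G1=(1+1>=2)=1 G2=NOT G3=NOT 0=1 G3=G0&G2=1&1=1 -> 1111
Step 2: G0=G1=1 G1=(1+1>=2)=1 G2=NOT G3=NOT 1=0 G3=G0&G2=1&1=1 -> 1101
Step 3: G0=G1=1 G1=(0+1>=2)=0 G2=NOT G3=NOT 1=0 G3=G0&G2=1&0=0 -> 1000
Step 4: G0=G1=0 G1=(0+0>=2)=0 G2=NOT G3=NOT 0=1 G3=G0&G2=1&0=0 -> 0010
Step 5: G0=G1=0 G1=(1+0>=2)=0 G2=NOT G3=NOT 0=1 G3=G0&G2=0&1=0 -> 0010

0010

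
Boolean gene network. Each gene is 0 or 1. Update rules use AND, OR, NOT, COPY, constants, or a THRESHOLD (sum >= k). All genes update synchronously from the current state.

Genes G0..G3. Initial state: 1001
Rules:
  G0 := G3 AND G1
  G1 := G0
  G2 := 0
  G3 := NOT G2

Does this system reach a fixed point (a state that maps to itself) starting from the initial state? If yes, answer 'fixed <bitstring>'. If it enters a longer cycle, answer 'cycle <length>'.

Answer: cycle 2

Derivation:
Step 0: 1001
Step 1: G0=G3&G1=1&0=0 G1=G0=1 G2=0(const) G3=NOT G2=NOT 0=1 -> 0101
Step 2: G0=G3&G1=1&1=1 G1=G0=0 G2=0(const) G3=NOT G2=NOT 0=1 -> 1001
Cycle of length 2 starting at step 0 -> no fixed point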